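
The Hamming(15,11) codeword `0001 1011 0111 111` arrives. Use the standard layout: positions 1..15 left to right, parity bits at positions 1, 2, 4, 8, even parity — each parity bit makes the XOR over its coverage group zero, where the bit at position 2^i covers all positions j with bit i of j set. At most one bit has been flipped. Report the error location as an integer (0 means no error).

15

s1: b1⊕b3⊕b5⊕b7⊕b9⊕b11⊕b13⊕b15 = 0⊕0⊕1⊕1⊕0⊕1⊕1⊕1 = 1
s2: b2⊕b3⊕b6⊕b7⊕b10⊕b11⊕b14⊕b15 = 0⊕0⊕0⊕1⊕1⊕1⊕1⊕1 = 1
s4: b4⊕b5⊕b6⊕b7⊕b12⊕b13⊕b14⊕b15 = 1⊕1⊕0⊕1⊕1⊕1⊕1⊕1 = 1
s8: b8⊕b9⊕b10⊕b11⊕b12⊕b13⊕b14⊕b15 = 1⊕0⊕1⊕1⊕1⊕1⊕1⊕1 = 1
Syndrome (s8...s1) = 1111 → position 15.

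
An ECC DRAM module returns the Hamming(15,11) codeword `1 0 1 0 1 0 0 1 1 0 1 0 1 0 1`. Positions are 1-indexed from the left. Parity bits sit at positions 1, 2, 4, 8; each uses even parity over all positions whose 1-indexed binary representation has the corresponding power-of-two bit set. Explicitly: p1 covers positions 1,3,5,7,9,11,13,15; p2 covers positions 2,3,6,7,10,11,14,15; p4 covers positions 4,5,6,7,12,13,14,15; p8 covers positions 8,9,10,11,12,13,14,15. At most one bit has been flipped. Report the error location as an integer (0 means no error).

s1: b1⊕b3⊕b5⊕b7⊕b9⊕b11⊕b13⊕b15 = 1⊕1⊕1⊕0⊕1⊕1⊕1⊕1 = 1
s2: b2⊕b3⊕b6⊕b7⊕b10⊕b11⊕b14⊕b15 = 0⊕1⊕0⊕0⊕0⊕1⊕0⊕1 = 1
s4: b4⊕b5⊕b6⊕b7⊕b12⊕b13⊕b14⊕b15 = 0⊕1⊕0⊕0⊕0⊕1⊕0⊕1 = 1
s8: b8⊕b9⊕b10⊕b11⊕b12⊕b13⊕b14⊕b15 = 1⊕1⊕0⊕1⊕0⊕1⊕0⊕1 = 1
Syndrome (s8...s1) = 1111 → position 15.

15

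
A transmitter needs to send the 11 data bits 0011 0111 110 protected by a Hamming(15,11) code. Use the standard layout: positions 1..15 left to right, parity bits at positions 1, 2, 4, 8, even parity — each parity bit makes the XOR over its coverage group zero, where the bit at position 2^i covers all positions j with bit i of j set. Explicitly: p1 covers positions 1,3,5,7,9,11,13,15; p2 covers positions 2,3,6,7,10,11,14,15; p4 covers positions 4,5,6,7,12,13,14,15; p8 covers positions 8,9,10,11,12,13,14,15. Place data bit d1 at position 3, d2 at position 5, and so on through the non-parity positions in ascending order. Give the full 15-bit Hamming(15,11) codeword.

Place data bits at non-power-of-two positions: b3=0, b5=0, b6=1, b7=1, b9=0, b10=1, b11=1, b12=1, b13=1, b14=1, b15=0.
p1 = XOR of data positions {3,5,7,9,11,13,15} = 0⊕0⊕1⊕0⊕1⊕1⊕0 = 1
p2 = XOR of data positions {3,6,7,10,11,14,15} = 0⊕1⊕1⊕1⊕1⊕1⊕0 = 1
p4 = XOR of data positions {5,6,7,12,13,14,15} = 0⊕1⊕1⊕1⊕1⊕1⊕0 = 1
p8 = XOR of data positions {9,10,11,12,13,14,15} = 0⊕1⊕1⊕1⊕1⊕1⊕0 = 1
Codeword b1..b15 = 110101110111110

110101110111110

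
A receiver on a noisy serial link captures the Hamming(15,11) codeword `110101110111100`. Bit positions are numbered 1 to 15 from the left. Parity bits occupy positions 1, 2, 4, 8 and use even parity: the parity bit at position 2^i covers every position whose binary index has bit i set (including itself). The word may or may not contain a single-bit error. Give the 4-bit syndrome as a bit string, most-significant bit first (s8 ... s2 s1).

s1: b1⊕b3⊕b5⊕b7⊕b9⊕b11⊕b13⊕b15 = 1⊕0⊕0⊕1⊕0⊕1⊕1⊕0 = 0
s2: b2⊕b3⊕b6⊕b7⊕b10⊕b11⊕b14⊕b15 = 1⊕0⊕1⊕1⊕1⊕1⊕0⊕0 = 1
s4: b4⊕b5⊕b6⊕b7⊕b12⊕b13⊕b14⊕b15 = 1⊕0⊕1⊕1⊕1⊕1⊕0⊕0 = 1
s8: b8⊕b9⊕b10⊕b11⊕b12⊕b13⊕b14⊕b15 = 1⊕0⊕1⊕1⊕1⊕1⊕0⊕0 = 1
Syndrome (s8...s1) = 1110 → position 14.

1110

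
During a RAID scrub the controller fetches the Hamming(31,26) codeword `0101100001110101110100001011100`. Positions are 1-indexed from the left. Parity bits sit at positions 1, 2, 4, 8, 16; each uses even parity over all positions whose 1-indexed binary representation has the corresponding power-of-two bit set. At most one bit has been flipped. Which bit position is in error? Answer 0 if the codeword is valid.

4

s1: b1⊕b3⊕b5⊕b7⊕b9⊕b11⊕b13⊕b15⊕b17⊕b19⊕b21⊕b23⊕b25⊕b27⊕b29⊕b31 = 0⊕0⊕1⊕0⊕0⊕1⊕0⊕0⊕1⊕0⊕0⊕0⊕1⊕1⊕1⊕0 = 0
s2: b2⊕b3⊕b6⊕b7⊕b10⊕b11⊕b14⊕b15⊕b18⊕b19⊕b22⊕b23⊕b26⊕b27⊕b30⊕b31 = 1⊕0⊕0⊕0⊕1⊕1⊕1⊕0⊕1⊕0⊕0⊕0⊕0⊕1⊕0⊕0 = 0
s4: b4⊕b5⊕b6⊕b7⊕b12⊕b13⊕b14⊕b15⊕b20⊕b21⊕b22⊕b23⊕b28⊕b29⊕b30⊕b31 = 1⊕1⊕0⊕0⊕1⊕0⊕1⊕0⊕1⊕0⊕0⊕0⊕1⊕1⊕0⊕0 = 1
s8: b8⊕b9⊕b10⊕b11⊕b12⊕b13⊕b14⊕b15⊕b24⊕b25⊕b26⊕b27⊕b28⊕b29⊕b30⊕b31 = 0⊕0⊕1⊕1⊕1⊕0⊕1⊕0⊕0⊕1⊕0⊕1⊕1⊕1⊕0⊕0 = 0
s16: b16⊕b17⊕b18⊕b19⊕b20⊕b21⊕b22⊕b23⊕b24⊕b25⊕b26⊕b27⊕b28⊕b29⊕b30⊕b31 = 1⊕1⊕1⊕0⊕1⊕0⊕0⊕0⊕0⊕1⊕0⊕1⊕1⊕1⊕0⊕0 = 0
Syndrome (s16...s1) = 00100 → position 4.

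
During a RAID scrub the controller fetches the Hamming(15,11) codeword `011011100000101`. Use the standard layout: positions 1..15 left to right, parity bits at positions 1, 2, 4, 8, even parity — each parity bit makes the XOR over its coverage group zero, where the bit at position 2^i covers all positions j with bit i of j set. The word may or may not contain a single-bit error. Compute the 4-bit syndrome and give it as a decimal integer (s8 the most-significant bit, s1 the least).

7

s1: b1⊕b3⊕b5⊕b7⊕b9⊕b11⊕b13⊕b15 = 0⊕1⊕1⊕1⊕0⊕0⊕1⊕1 = 1
s2: b2⊕b3⊕b6⊕b7⊕b10⊕b11⊕b14⊕b15 = 1⊕1⊕1⊕1⊕0⊕0⊕0⊕1 = 1
s4: b4⊕b5⊕b6⊕b7⊕b12⊕b13⊕b14⊕b15 = 0⊕1⊕1⊕1⊕0⊕1⊕0⊕1 = 1
s8: b8⊕b9⊕b10⊕b11⊕b12⊕b13⊕b14⊕b15 = 0⊕0⊕0⊕0⊕0⊕1⊕0⊕1 = 0
Syndrome (s8...s1) = 0111 → position 7.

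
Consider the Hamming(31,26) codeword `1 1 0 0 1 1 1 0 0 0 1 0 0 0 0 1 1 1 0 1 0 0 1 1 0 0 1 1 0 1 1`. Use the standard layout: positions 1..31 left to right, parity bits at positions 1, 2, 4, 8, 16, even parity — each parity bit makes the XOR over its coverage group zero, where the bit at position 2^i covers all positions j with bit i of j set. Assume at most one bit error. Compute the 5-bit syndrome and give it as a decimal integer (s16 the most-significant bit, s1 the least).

2

s1: b1⊕b3⊕b5⊕b7⊕b9⊕b11⊕b13⊕b15⊕b17⊕b19⊕b21⊕b23⊕b25⊕b27⊕b29⊕b31 = 1⊕0⊕1⊕1⊕0⊕1⊕0⊕0⊕1⊕0⊕0⊕1⊕0⊕1⊕0⊕1 = 0
s2: b2⊕b3⊕b6⊕b7⊕b10⊕b11⊕b14⊕b15⊕b18⊕b19⊕b22⊕b23⊕b26⊕b27⊕b30⊕b31 = 1⊕0⊕1⊕1⊕0⊕1⊕0⊕0⊕1⊕0⊕0⊕1⊕0⊕1⊕1⊕1 = 1
s4: b4⊕b5⊕b6⊕b7⊕b12⊕b13⊕b14⊕b15⊕b20⊕b21⊕b22⊕b23⊕b28⊕b29⊕b30⊕b31 = 0⊕1⊕1⊕1⊕0⊕0⊕0⊕0⊕1⊕0⊕0⊕1⊕1⊕0⊕1⊕1 = 0
s8: b8⊕b9⊕b10⊕b11⊕b12⊕b13⊕b14⊕b15⊕b24⊕b25⊕b26⊕b27⊕b28⊕b29⊕b30⊕b31 = 0⊕0⊕0⊕1⊕0⊕0⊕0⊕0⊕1⊕0⊕0⊕1⊕1⊕0⊕1⊕1 = 0
s16: b16⊕b17⊕b18⊕b19⊕b20⊕b21⊕b22⊕b23⊕b24⊕b25⊕b26⊕b27⊕b28⊕b29⊕b30⊕b31 = 1⊕1⊕1⊕0⊕1⊕0⊕0⊕1⊕1⊕0⊕0⊕1⊕1⊕0⊕1⊕1 = 0
Syndrome (s16...s1) = 00010 → position 2.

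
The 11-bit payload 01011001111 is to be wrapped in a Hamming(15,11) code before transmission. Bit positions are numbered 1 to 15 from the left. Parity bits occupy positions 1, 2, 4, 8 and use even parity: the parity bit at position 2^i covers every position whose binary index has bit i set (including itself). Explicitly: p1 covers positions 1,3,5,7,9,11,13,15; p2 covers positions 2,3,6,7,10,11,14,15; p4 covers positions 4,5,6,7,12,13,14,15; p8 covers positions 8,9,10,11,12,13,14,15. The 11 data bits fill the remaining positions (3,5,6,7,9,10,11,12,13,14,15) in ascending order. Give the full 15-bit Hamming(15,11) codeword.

Place data bits at non-power-of-two positions: b3=0, b5=1, b6=0, b7=1, b9=1, b10=0, b11=0, b12=1, b13=1, b14=1, b15=1.
p1 = XOR of data positions {3,5,7,9,11,13,15} = 0⊕1⊕1⊕1⊕0⊕1⊕1 = 1
p2 = XOR of data positions {3,6,7,10,11,14,15} = 0⊕0⊕1⊕0⊕0⊕1⊕1 = 1
p4 = XOR of data positions {5,6,7,12,13,14,15} = 1⊕0⊕1⊕1⊕1⊕1⊕1 = 0
p8 = XOR of data positions {9,10,11,12,13,14,15} = 1⊕0⊕0⊕1⊕1⊕1⊕1 = 1
Codeword b1..b15 = 110010111001111

110010111001111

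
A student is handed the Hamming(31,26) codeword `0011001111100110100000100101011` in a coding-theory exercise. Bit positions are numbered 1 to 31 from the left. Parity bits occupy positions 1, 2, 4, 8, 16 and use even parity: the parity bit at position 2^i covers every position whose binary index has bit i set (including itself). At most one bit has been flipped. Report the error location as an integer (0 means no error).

s1: b1⊕b3⊕b5⊕b7⊕b9⊕b11⊕b13⊕b15⊕b17⊕b19⊕b21⊕b23⊕b25⊕b27⊕b29⊕b31 = 0⊕1⊕0⊕1⊕1⊕1⊕0⊕1⊕1⊕0⊕0⊕1⊕0⊕0⊕0⊕1 = 0
s2: b2⊕b3⊕b6⊕b7⊕b10⊕b11⊕b14⊕b15⊕b18⊕b19⊕b22⊕b23⊕b26⊕b27⊕b30⊕b31 = 0⊕1⊕0⊕1⊕1⊕1⊕1⊕1⊕0⊕0⊕0⊕1⊕1⊕0⊕1⊕1 = 0
s4: b4⊕b5⊕b6⊕b7⊕b12⊕b13⊕b14⊕b15⊕b20⊕b21⊕b22⊕b23⊕b28⊕b29⊕b30⊕b31 = 1⊕0⊕0⊕1⊕0⊕0⊕1⊕1⊕0⊕0⊕0⊕1⊕1⊕0⊕1⊕1 = 0
s8: b8⊕b9⊕b10⊕b11⊕b12⊕b13⊕b14⊕b15⊕b24⊕b25⊕b26⊕b27⊕b28⊕b29⊕b30⊕b31 = 1⊕1⊕1⊕1⊕0⊕0⊕1⊕1⊕0⊕0⊕1⊕0⊕1⊕0⊕1⊕1 = 0
s16: b16⊕b17⊕b18⊕b19⊕b20⊕b21⊕b22⊕b23⊕b24⊕b25⊕b26⊕b27⊕b28⊕b29⊕b30⊕b31 = 0⊕1⊕0⊕0⊕0⊕0⊕0⊕1⊕0⊕0⊕1⊕0⊕1⊕0⊕1⊕1 = 0
Syndrome (s16...s1) = 00000 → position 0 (no error).

0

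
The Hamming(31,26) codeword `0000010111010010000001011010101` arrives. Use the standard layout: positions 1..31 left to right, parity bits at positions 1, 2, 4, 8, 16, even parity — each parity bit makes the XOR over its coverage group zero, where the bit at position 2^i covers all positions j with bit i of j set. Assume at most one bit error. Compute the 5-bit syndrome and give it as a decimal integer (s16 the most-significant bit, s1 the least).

0

s1: b1⊕b3⊕b5⊕b7⊕b9⊕b11⊕b13⊕b15⊕b17⊕b19⊕b21⊕b23⊕b25⊕b27⊕b29⊕b31 = 0⊕0⊕0⊕0⊕1⊕0⊕0⊕1⊕0⊕0⊕0⊕0⊕1⊕1⊕1⊕1 = 0
s2: b2⊕b3⊕b6⊕b7⊕b10⊕b11⊕b14⊕b15⊕b18⊕b19⊕b22⊕b23⊕b26⊕b27⊕b30⊕b31 = 0⊕0⊕1⊕0⊕1⊕0⊕0⊕1⊕0⊕0⊕1⊕0⊕0⊕1⊕0⊕1 = 0
s4: b4⊕b5⊕b6⊕b7⊕b12⊕b13⊕b14⊕b15⊕b20⊕b21⊕b22⊕b23⊕b28⊕b29⊕b30⊕b31 = 0⊕0⊕1⊕0⊕1⊕0⊕0⊕1⊕0⊕0⊕1⊕0⊕0⊕1⊕0⊕1 = 0
s8: b8⊕b9⊕b10⊕b11⊕b12⊕b13⊕b14⊕b15⊕b24⊕b25⊕b26⊕b27⊕b28⊕b29⊕b30⊕b31 = 1⊕1⊕1⊕0⊕1⊕0⊕0⊕1⊕1⊕1⊕0⊕1⊕0⊕1⊕0⊕1 = 0
s16: b16⊕b17⊕b18⊕b19⊕b20⊕b21⊕b22⊕b23⊕b24⊕b25⊕b26⊕b27⊕b28⊕b29⊕b30⊕b31 = 0⊕0⊕0⊕0⊕0⊕0⊕1⊕0⊕1⊕1⊕0⊕1⊕0⊕1⊕0⊕1 = 0
Syndrome (s16...s1) = 00000 → position 0 (no error).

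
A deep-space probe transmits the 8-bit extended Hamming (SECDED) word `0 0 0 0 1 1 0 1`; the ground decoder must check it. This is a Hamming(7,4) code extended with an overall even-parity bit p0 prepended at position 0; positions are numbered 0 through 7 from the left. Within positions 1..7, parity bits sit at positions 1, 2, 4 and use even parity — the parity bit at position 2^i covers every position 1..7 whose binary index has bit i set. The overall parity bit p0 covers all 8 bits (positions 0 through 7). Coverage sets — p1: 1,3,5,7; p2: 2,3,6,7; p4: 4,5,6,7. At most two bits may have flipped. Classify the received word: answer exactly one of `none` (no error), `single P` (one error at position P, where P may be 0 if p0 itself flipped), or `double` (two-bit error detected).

s1: b1⊕b3⊕b5⊕b7 = 0⊕0⊕1⊕1 = 0
s2: b2⊕b3⊕b6⊕b7 = 0⊕0⊕0⊕1 = 1
s4: b4⊕b5⊕b6⊕b7 = 1⊕1⊕0⊕1 = 1
Syndrome (s4...s1) = 110 → position 6.
Overall parity (XOR of all 8 bits, including p0): 0⊕0⊕0⊕0⊕1⊕1⊕0⊕1 = 1
Overall=1, syndrome position=6 → single-bit error at position 6.

single 6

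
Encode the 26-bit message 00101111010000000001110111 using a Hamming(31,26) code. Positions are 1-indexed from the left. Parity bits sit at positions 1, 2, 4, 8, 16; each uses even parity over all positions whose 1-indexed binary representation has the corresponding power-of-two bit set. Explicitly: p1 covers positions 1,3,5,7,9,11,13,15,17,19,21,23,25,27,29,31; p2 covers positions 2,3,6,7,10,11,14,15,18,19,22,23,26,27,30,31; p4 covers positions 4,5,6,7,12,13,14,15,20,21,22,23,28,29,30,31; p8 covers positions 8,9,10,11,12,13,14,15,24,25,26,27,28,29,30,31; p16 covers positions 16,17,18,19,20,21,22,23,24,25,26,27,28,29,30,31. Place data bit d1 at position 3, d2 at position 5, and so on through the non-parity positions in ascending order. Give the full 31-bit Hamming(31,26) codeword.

Place data bits at non-power-of-two positions: b3=0, b5=0, b6=1, b7=0, b9=1, b10=1, b11=1, b12=1, b13=0, b14=1, b15=0, b17=0, b18=0, b19=0, b20=0, b21=0, b22=0, b23=0, b24=0, b25=1, b26=1, b27=1, b28=0, b29=1, b30=1, b31=1.
p1 = XOR of data positions {3,5,7,9,11,13,15,17,19,21,23,25,27,29,31} = 0⊕0⊕0⊕1⊕1⊕0⊕0⊕0⊕0⊕0⊕0⊕1⊕1⊕1⊕1 = 0
p2 = XOR of data positions {3,6,7,10,11,14,15,18,19,22,23,26,27,30,31} = 0⊕1⊕0⊕1⊕1⊕1⊕0⊕0⊕0⊕0⊕0⊕1⊕1⊕1⊕1 = 0
p4 = XOR of data positions {5,6,7,12,13,14,15,20,21,22,23,28,29,30,31} = 0⊕1⊕0⊕1⊕0⊕1⊕0⊕0⊕0⊕0⊕0⊕0⊕1⊕1⊕1 = 0
p8 = XOR of data positions {9,10,11,12,13,14,15,24,25,26,27,28,29,30,31} = 1⊕1⊕1⊕1⊕0⊕1⊕0⊕0⊕1⊕1⊕1⊕0⊕1⊕1⊕1 = 1
p16 = XOR of data positions {17,18,19,20,21,22,23,24,25,26,27,28,29,30,31} = 0⊕0⊕0⊕0⊕0⊕0⊕0⊕0⊕1⊕1⊕1⊕0⊕1⊕1⊕1 = 0
Codeword b1..b31 = 0000010111110100000000001110111

0000010111110100000000001110111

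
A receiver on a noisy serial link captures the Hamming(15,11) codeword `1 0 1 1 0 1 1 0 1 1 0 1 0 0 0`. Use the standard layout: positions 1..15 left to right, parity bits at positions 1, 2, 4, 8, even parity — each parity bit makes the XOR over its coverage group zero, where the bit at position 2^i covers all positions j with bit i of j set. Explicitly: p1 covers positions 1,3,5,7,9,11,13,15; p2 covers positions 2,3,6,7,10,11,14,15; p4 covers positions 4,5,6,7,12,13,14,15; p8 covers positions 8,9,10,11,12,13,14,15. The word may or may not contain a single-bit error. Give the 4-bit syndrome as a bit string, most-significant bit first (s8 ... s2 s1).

1000

s1: b1⊕b3⊕b5⊕b7⊕b9⊕b11⊕b13⊕b15 = 1⊕1⊕0⊕1⊕1⊕0⊕0⊕0 = 0
s2: b2⊕b3⊕b6⊕b7⊕b10⊕b11⊕b14⊕b15 = 0⊕1⊕1⊕1⊕1⊕0⊕0⊕0 = 0
s4: b4⊕b5⊕b6⊕b7⊕b12⊕b13⊕b14⊕b15 = 1⊕0⊕1⊕1⊕1⊕0⊕0⊕0 = 0
s8: b8⊕b9⊕b10⊕b11⊕b12⊕b13⊕b14⊕b15 = 0⊕1⊕1⊕0⊕1⊕0⊕0⊕0 = 1
Syndrome (s8...s1) = 1000 → position 8.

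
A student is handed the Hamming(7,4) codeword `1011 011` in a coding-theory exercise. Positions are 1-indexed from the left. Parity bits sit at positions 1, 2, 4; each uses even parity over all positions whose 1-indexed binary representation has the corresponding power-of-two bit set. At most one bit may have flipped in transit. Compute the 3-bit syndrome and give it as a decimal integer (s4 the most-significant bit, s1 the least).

s1: b1⊕b3⊕b5⊕b7 = 1⊕1⊕0⊕1 = 1
s2: b2⊕b3⊕b6⊕b7 = 0⊕1⊕1⊕1 = 1
s4: b4⊕b5⊕b6⊕b7 = 1⊕0⊕1⊕1 = 1
Syndrome (s4...s1) = 111 → position 7.

7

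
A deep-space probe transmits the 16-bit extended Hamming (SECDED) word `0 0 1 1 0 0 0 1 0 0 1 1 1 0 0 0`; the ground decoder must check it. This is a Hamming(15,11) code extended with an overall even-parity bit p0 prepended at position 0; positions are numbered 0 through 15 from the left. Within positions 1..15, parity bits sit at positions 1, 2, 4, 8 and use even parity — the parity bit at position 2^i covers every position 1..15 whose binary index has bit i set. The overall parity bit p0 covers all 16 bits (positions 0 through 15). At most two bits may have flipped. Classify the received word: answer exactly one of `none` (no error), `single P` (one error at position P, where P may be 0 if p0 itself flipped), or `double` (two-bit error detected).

double

s1: b1⊕b3⊕b5⊕b7⊕b9⊕b11⊕b13⊕b15 = 0⊕1⊕0⊕1⊕0⊕1⊕0⊕0 = 1
s2: b2⊕b3⊕b6⊕b7⊕b10⊕b11⊕b14⊕b15 = 1⊕1⊕0⊕1⊕1⊕1⊕0⊕0 = 1
s4: b4⊕b5⊕b6⊕b7⊕b12⊕b13⊕b14⊕b15 = 0⊕0⊕0⊕1⊕1⊕0⊕0⊕0 = 0
s8: b8⊕b9⊕b10⊕b11⊕b12⊕b13⊕b14⊕b15 = 0⊕0⊕1⊕1⊕1⊕0⊕0⊕0 = 1
Syndrome (s8...s1) = 1011 → position 11.
Overall parity (XOR of all 16 bits, including p0): 0⊕0⊕1⊕1⊕0⊕0⊕0⊕1⊕0⊕0⊕1⊕1⊕1⊕0⊕0⊕0 = 0
Overall=0, syndrome position=11 → double-bit error detected (uncorrectable).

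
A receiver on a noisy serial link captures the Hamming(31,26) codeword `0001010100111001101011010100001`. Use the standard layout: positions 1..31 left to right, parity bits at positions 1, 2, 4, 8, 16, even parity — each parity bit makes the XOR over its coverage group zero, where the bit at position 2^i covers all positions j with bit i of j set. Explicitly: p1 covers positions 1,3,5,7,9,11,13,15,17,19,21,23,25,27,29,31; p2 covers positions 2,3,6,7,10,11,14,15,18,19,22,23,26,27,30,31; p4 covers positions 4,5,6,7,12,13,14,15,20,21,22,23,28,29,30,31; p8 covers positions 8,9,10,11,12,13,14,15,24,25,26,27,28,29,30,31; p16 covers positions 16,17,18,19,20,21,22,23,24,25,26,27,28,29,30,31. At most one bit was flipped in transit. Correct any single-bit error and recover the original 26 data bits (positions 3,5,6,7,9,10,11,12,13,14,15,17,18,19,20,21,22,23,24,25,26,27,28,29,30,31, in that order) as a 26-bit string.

s1: b1⊕b3⊕b5⊕b7⊕b9⊕b11⊕b13⊕b15⊕b17⊕b19⊕b21⊕b23⊕b25⊕b27⊕b29⊕b31 = 0⊕0⊕0⊕0⊕0⊕1⊕1⊕0⊕1⊕1⊕1⊕0⊕0⊕0⊕0⊕1 = 0
s2: b2⊕b3⊕b6⊕b7⊕b10⊕b11⊕b14⊕b15⊕b18⊕b19⊕b22⊕b23⊕b26⊕b27⊕b30⊕b31 = 0⊕0⊕1⊕0⊕0⊕1⊕0⊕0⊕0⊕1⊕1⊕0⊕1⊕0⊕0⊕1 = 0
s4: b4⊕b5⊕b6⊕b7⊕b12⊕b13⊕b14⊕b15⊕b20⊕b21⊕b22⊕b23⊕b28⊕b29⊕b30⊕b31 = 1⊕0⊕1⊕0⊕1⊕1⊕0⊕0⊕0⊕1⊕1⊕0⊕0⊕0⊕0⊕1 = 1
s8: b8⊕b9⊕b10⊕b11⊕b12⊕b13⊕b14⊕b15⊕b24⊕b25⊕b26⊕b27⊕b28⊕b29⊕b30⊕b31 = 1⊕0⊕0⊕1⊕1⊕1⊕0⊕0⊕1⊕0⊕1⊕0⊕0⊕0⊕0⊕1 = 1
s16: b16⊕b17⊕b18⊕b19⊕b20⊕b21⊕b22⊕b23⊕b24⊕b25⊕b26⊕b27⊕b28⊕b29⊕b30⊕b31 = 1⊕1⊕0⊕1⊕0⊕1⊕1⊕0⊕1⊕0⊕1⊕0⊕0⊕0⊕0⊕1 = 0
Syndrome (s16...s1) = 01100 → position 12.
Flip bit 12: corrected codeword = 0001010100101001101011010100001
Data bits at positions 3,5,6,7,9,10,11,12,13,14,15,17,18,19,20,21,22,23,24,25,26,27,28,29,30,31: 00100010100101011010100001

00100010100101011010100001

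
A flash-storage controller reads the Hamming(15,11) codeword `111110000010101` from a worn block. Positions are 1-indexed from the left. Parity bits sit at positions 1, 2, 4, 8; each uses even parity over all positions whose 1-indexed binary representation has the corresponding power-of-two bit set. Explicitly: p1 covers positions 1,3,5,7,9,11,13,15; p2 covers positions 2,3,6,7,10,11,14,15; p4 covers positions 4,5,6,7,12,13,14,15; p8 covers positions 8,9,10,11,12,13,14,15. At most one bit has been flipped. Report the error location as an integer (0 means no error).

s1: b1⊕b3⊕b5⊕b7⊕b9⊕b11⊕b13⊕b15 = 1⊕1⊕1⊕0⊕0⊕1⊕1⊕1 = 0
s2: b2⊕b3⊕b6⊕b7⊕b10⊕b11⊕b14⊕b15 = 1⊕1⊕0⊕0⊕0⊕1⊕0⊕1 = 0
s4: b4⊕b5⊕b6⊕b7⊕b12⊕b13⊕b14⊕b15 = 1⊕1⊕0⊕0⊕0⊕1⊕0⊕1 = 0
s8: b8⊕b9⊕b10⊕b11⊕b12⊕b13⊕b14⊕b15 = 0⊕0⊕0⊕1⊕0⊕1⊕0⊕1 = 1
Syndrome (s8...s1) = 1000 → position 8.

8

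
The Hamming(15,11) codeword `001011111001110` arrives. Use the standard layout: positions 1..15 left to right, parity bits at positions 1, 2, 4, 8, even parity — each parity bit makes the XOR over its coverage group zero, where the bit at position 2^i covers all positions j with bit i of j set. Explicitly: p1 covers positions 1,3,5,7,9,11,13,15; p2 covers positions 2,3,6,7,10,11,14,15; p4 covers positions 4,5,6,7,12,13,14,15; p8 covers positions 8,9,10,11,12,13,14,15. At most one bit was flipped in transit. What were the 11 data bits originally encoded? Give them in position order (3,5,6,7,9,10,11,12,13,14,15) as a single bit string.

11110001110

s1: b1⊕b3⊕b5⊕b7⊕b9⊕b11⊕b13⊕b15 = 0⊕1⊕1⊕1⊕1⊕0⊕1⊕0 = 1
s2: b2⊕b3⊕b6⊕b7⊕b10⊕b11⊕b14⊕b15 = 0⊕1⊕1⊕1⊕0⊕0⊕1⊕0 = 0
s4: b4⊕b5⊕b6⊕b7⊕b12⊕b13⊕b14⊕b15 = 0⊕1⊕1⊕1⊕1⊕1⊕1⊕0 = 0
s8: b8⊕b9⊕b10⊕b11⊕b12⊕b13⊕b14⊕b15 = 1⊕1⊕0⊕0⊕1⊕1⊕1⊕0 = 1
Syndrome (s8...s1) = 1001 → position 9.
Flip bit 9: corrected codeword = 001011110001110
Data bits at positions 3,5,6,7,9,10,11,12,13,14,15: 11110001110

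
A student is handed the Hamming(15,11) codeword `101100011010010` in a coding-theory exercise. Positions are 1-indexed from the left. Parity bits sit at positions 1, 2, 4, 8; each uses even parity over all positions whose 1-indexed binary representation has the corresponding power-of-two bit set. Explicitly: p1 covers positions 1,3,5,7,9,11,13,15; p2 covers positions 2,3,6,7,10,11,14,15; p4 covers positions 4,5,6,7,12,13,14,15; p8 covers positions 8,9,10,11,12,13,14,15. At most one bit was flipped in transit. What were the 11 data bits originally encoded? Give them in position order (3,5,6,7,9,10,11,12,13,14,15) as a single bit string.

s1: b1⊕b3⊕b5⊕b7⊕b9⊕b11⊕b13⊕b15 = 1⊕1⊕0⊕0⊕1⊕1⊕0⊕0 = 0
s2: b2⊕b3⊕b6⊕b7⊕b10⊕b11⊕b14⊕b15 = 0⊕1⊕0⊕0⊕0⊕1⊕1⊕0 = 1
s4: b4⊕b5⊕b6⊕b7⊕b12⊕b13⊕b14⊕b15 = 1⊕0⊕0⊕0⊕0⊕0⊕1⊕0 = 0
s8: b8⊕b9⊕b10⊕b11⊕b12⊕b13⊕b14⊕b15 = 1⊕1⊕0⊕1⊕0⊕0⊕1⊕0 = 0
Syndrome (s8...s1) = 0010 → position 2.
Flip bit 2: corrected codeword = 111100011010010
Data bits at positions 3,5,6,7,9,10,11,12,13,14,15: 10001010010

10001010010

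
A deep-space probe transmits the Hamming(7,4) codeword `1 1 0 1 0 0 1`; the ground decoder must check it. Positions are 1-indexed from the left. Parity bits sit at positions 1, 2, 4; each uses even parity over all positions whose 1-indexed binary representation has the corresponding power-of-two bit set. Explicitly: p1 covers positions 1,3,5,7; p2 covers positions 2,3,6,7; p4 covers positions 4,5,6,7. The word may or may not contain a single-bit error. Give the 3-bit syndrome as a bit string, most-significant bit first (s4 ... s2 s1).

s1: b1⊕b3⊕b5⊕b7 = 1⊕0⊕0⊕1 = 0
s2: b2⊕b3⊕b6⊕b7 = 1⊕0⊕0⊕1 = 0
s4: b4⊕b5⊕b6⊕b7 = 1⊕0⊕0⊕1 = 0
Syndrome (s4...s1) = 000 → position 0 (no error).

000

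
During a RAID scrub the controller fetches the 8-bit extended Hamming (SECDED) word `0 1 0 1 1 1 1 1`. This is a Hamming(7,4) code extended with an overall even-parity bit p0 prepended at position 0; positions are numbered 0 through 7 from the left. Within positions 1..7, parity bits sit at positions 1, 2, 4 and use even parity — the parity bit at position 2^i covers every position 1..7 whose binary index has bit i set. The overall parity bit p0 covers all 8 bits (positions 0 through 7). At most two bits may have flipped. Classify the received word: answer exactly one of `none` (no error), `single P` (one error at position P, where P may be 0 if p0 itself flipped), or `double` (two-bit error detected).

double

s1: b1⊕b3⊕b5⊕b7 = 1⊕1⊕1⊕1 = 0
s2: b2⊕b3⊕b6⊕b7 = 0⊕1⊕1⊕1 = 1
s4: b4⊕b5⊕b6⊕b7 = 1⊕1⊕1⊕1 = 0
Syndrome (s4...s1) = 010 → position 2.
Overall parity (XOR of all 8 bits, including p0): 0⊕1⊕0⊕1⊕1⊕1⊕1⊕1 = 0
Overall=0, syndrome position=2 → double-bit error detected (uncorrectable).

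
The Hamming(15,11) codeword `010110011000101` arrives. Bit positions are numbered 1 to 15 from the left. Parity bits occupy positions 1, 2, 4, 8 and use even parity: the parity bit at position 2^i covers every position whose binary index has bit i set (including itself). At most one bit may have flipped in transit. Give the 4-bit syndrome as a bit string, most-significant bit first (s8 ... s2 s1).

0000

s1: b1⊕b3⊕b5⊕b7⊕b9⊕b11⊕b13⊕b15 = 0⊕0⊕1⊕0⊕1⊕0⊕1⊕1 = 0
s2: b2⊕b3⊕b6⊕b7⊕b10⊕b11⊕b14⊕b15 = 1⊕0⊕0⊕0⊕0⊕0⊕0⊕1 = 0
s4: b4⊕b5⊕b6⊕b7⊕b12⊕b13⊕b14⊕b15 = 1⊕1⊕0⊕0⊕0⊕1⊕0⊕1 = 0
s8: b8⊕b9⊕b10⊕b11⊕b12⊕b13⊕b14⊕b15 = 1⊕1⊕0⊕0⊕0⊕1⊕0⊕1 = 0
Syndrome (s8...s1) = 0000 → position 0 (no error).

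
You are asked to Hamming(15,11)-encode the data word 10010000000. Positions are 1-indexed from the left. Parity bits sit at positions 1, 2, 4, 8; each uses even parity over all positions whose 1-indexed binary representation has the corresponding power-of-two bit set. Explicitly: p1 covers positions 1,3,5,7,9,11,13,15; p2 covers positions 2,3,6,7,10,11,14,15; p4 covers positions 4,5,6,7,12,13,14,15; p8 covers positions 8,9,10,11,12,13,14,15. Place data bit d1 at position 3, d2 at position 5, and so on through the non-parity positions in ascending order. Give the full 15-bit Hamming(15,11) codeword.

Place data bits at non-power-of-two positions: b3=1, b5=0, b6=0, b7=1, b9=0, b10=0, b11=0, b12=0, b13=0, b14=0, b15=0.
p1 = XOR of data positions {3,5,7,9,11,13,15} = 1⊕0⊕1⊕0⊕0⊕0⊕0 = 0
p2 = XOR of data positions {3,6,7,10,11,14,15} = 1⊕0⊕1⊕0⊕0⊕0⊕0 = 0
p4 = XOR of data positions {5,6,7,12,13,14,15} = 0⊕0⊕1⊕0⊕0⊕0⊕0 = 1
p8 = XOR of data positions {9,10,11,12,13,14,15} = 0⊕0⊕0⊕0⊕0⊕0⊕0 = 0
Codeword b1..b15 = 001100100000000

001100100000000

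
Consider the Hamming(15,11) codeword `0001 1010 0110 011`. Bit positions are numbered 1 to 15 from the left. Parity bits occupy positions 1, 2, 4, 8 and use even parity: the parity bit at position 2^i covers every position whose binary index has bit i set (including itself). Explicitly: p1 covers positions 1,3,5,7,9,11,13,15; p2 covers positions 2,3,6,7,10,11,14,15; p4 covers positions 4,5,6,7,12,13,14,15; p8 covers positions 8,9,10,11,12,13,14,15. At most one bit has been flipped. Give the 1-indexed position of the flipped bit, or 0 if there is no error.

6

s1: b1⊕b3⊕b5⊕b7⊕b9⊕b11⊕b13⊕b15 = 0⊕0⊕1⊕1⊕0⊕1⊕0⊕1 = 0
s2: b2⊕b3⊕b6⊕b7⊕b10⊕b11⊕b14⊕b15 = 0⊕0⊕0⊕1⊕1⊕1⊕1⊕1 = 1
s4: b4⊕b5⊕b6⊕b7⊕b12⊕b13⊕b14⊕b15 = 1⊕1⊕0⊕1⊕0⊕0⊕1⊕1 = 1
s8: b8⊕b9⊕b10⊕b11⊕b12⊕b13⊕b14⊕b15 = 0⊕0⊕1⊕1⊕0⊕0⊕1⊕1 = 0
Syndrome (s8...s1) = 0110 → position 6.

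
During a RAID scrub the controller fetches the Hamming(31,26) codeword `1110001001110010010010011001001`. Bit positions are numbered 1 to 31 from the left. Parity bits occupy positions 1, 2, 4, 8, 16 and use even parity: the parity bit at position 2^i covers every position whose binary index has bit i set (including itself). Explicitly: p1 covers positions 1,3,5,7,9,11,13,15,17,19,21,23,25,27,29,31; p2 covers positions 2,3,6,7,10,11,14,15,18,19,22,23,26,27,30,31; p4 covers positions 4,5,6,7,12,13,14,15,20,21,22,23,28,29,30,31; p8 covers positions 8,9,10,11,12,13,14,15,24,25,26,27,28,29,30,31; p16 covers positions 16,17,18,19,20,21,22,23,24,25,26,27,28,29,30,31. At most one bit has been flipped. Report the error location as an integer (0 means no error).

0

s1: b1⊕b3⊕b5⊕b7⊕b9⊕b11⊕b13⊕b15⊕b17⊕b19⊕b21⊕b23⊕b25⊕b27⊕b29⊕b31 = 1⊕1⊕0⊕1⊕0⊕1⊕0⊕1⊕0⊕0⊕1⊕0⊕1⊕0⊕0⊕1 = 0
s2: b2⊕b3⊕b6⊕b7⊕b10⊕b11⊕b14⊕b15⊕b18⊕b19⊕b22⊕b23⊕b26⊕b27⊕b30⊕b31 = 1⊕1⊕0⊕1⊕1⊕1⊕0⊕1⊕1⊕0⊕0⊕0⊕0⊕0⊕0⊕1 = 0
s4: b4⊕b5⊕b6⊕b7⊕b12⊕b13⊕b14⊕b15⊕b20⊕b21⊕b22⊕b23⊕b28⊕b29⊕b30⊕b31 = 0⊕0⊕0⊕1⊕1⊕0⊕0⊕1⊕0⊕1⊕0⊕0⊕1⊕0⊕0⊕1 = 0
s8: b8⊕b9⊕b10⊕b11⊕b12⊕b13⊕b14⊕b15⊕b24⊕b25⊕b26⊕b27⊕b28⊕b29⊕b30⊕b31 = 0⊕0⊕1⊕1⊕1⊕0⊕0⊕1⊕1⊕1⊕0⊕0⊕1⊕0⊕0⊕1 = 0
s16: b16⊕b17⊕b18⊕b19⊕b20⊕b21⊕b22⊕b23⊕b24⊕b25⊕b26⊕b27⊕b28⊕b29⊕b30⊕b31 = 0⊕0⊕1⊕0⊕0⊕1⊕0⊕0⊕1⊕1⊕0⊕0⊕1⊕0⊕0⊕1 = 0
Syndrome (s16...s1) = 00000 → position 0 (no error).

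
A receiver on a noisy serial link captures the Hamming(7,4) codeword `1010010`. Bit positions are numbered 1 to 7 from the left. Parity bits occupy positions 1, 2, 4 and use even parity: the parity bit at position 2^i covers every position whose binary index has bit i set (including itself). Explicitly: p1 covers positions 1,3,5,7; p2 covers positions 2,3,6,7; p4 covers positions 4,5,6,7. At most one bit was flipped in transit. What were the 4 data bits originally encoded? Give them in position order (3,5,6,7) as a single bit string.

s1: b1⊕b3⊕b5⊕b7 = 1⊕1⊕0⊕0 = 0
s2: b2⊕b3⊕b6⊕b7 = 0⊕1⊕1⊕0 = 0
s4: b4⊕b5⊕b6⊕b7 = 0⊕0⊕1⊕0 = 1
Syndrome (s4...s1) = 100 → position 4.
Flip bit 4: corrected codeword = 1011010
Data bits at positions 3,5,6,7: 1010

1010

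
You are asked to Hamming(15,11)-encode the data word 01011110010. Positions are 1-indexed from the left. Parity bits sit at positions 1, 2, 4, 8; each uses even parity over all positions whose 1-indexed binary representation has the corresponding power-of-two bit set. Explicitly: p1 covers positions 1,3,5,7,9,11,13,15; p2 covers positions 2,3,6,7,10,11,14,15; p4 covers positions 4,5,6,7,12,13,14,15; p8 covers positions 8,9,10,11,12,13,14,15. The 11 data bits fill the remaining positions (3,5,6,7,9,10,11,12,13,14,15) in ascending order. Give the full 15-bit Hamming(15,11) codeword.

Place data bits at non-power-of-two positions: b3=0, b5=1, b6=0, b7=1, b9=1, b10=1, b11=1, b12=0, b13=0, b14=1, b15=0.
p1 = XOR of data positions {3,5,7,9,11,13,15} = 0⊕1⊕1⊕1⊕1⊕0⊕0 = 0
p2 = XOR of data positions {3,6,7,10,11,14,15} = 0⊕0⊕1⊕1⊕1⊕1⊕0 = 0
p4 = XOR of data positions {5,6,7,12,13,14,15} = 1⊕0⊕1⊕0⊕0⊕1⊕0 = 1
p8 = XOR of data positions {9,10,11,12,13,14,15} = 1⊕1⊕1⊕0⊕0⊕1⊕0 = 0
Codeword b1..b15 = 000110101110010

000110101110010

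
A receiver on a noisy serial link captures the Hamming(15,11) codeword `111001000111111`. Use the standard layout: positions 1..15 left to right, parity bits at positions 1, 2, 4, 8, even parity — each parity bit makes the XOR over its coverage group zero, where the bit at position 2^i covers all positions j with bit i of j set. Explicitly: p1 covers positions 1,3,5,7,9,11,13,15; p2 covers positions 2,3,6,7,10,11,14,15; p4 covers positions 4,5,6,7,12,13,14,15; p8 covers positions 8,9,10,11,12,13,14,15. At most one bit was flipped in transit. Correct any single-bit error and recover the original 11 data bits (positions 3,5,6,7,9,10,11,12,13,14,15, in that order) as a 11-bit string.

s1: b1⊕b3⊕b5⊕b7⊕b9⊕b11⊕b13⊕b15 = 1⊕1⊕0⊕0⊕0⊕1⊕1⊕1 = 1
s2: b2⊕b3⊕b6⊕b7⊕b10⊕b11⊕b14⊕b15 = 1⊕1⊕1⊕0⊕1⊕1⊕1⊕1 = 1
s4: b4⊕b5⊕b6⊕b7⊕b12⊕b13⊕b14⊕b15 = 0⊕0⊕1⊕0⊕1⊕1⊕1⊕1 = 1
s8: b8⊕b9⊕b10⊕b11⊕b12⊕b13⊕b14⊕b15 = 0⊕0⊕1⊕1⊕1⊕1⊕1⊕1 = 0
Syndrome (s8...s1) = 0111 → position 7.
Flip bit 7: corrected codeword = 111001100111111
Data bits at positions 3,5,6,7,9,10,11,12,13,14,15: 10110111111

10110111111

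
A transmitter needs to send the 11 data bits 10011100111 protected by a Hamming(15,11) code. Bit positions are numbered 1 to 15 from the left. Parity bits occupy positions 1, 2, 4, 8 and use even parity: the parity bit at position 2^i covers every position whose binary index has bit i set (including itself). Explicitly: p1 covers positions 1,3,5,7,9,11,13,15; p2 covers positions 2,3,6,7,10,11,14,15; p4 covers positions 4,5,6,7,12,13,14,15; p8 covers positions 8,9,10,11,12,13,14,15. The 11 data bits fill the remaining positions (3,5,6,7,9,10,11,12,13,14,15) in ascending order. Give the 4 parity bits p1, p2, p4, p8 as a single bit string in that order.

1101

Place data bits at non-power-of-two positions: b3=1, b5=0, b6=0, b7=1, b9=1, b10=1, b11=0, b12=0, b13=1, b14=1, b15=1.
p1 = XOR of data positions {3,5,7,9,11,13,15} = 1⊕0⊕1⊕1⊕0⊕1⊕1 = 1
p2 = XOR of data positions {3,6,7,10,11,14,15} = 1⊕0⊕1⊕1⊕0⊕1⊕1 = 1
p4 = XOR of data positions {5,6,7,12,13,14,15} = 0⊕0⊕1⊕0⊕1⊕1⊕1 = 0
p8 = XOR of data positions {9,10,11,12,13,14,15} = 1⊕1⊕0⊕0⊕1⊕1⊕1 = 1
Parity bits p1,p2,p4,p8 = 1101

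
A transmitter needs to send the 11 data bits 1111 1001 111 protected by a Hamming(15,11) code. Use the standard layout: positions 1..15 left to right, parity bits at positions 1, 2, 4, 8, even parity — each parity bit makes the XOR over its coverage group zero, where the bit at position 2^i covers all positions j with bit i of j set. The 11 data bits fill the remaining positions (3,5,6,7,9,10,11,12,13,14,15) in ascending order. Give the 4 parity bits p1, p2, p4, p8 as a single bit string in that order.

Place data bits at non-power-of-two positions: b3=1, b5=1, b6=1, b7=1, b9=1, b10=0, b11=0, b12=1, b13=1, b14=1, b15=1.
p1 = XOR of data positions {3,5,7,9,11,13,15} = 1⊕1⊕1⊕1⊕0⊕1⊕1 = 0
p2 = XOR of data positions {3,6,7,10,11,14,15} = 1⊕1⊕1⊕0⊕0⊕1⊕1 = 1
p4 = XOR of data positions {5,6,7,12,13,14,15} = 1⊕1⊕1⊕1⊕1⊕1⊕1 = 1
p8 = XOR of data positions {9,10,11,12,13,14,15} = 1⊕0⊕0⊕1⊕1⊕1⊕1 = 1
Parity bits p1,p2,p4,p8 = 0111

0111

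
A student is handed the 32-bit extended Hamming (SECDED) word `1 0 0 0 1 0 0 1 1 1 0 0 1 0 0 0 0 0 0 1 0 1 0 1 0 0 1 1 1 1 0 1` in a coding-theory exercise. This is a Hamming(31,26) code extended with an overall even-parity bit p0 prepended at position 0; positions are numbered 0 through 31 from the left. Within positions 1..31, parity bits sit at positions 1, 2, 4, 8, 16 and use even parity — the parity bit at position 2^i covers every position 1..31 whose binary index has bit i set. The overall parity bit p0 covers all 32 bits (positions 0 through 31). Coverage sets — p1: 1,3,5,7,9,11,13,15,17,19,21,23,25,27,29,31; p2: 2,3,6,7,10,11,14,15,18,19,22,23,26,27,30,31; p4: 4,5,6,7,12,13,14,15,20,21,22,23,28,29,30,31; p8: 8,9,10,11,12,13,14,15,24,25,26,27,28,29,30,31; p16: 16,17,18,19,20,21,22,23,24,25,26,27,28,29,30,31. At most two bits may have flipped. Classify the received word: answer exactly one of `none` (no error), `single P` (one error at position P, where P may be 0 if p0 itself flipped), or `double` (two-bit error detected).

none

s1: b1⊕b3⊕b5⊕b7⊕b9⊕b11⊕b13⊕b15⊕b17⊕b19⊕b21⊕b23⊕b25⊕b27⊕b29⊕b31 = 0⊕0⊕0⊕1⊕1⊕0⊕0⊕0⊕0⊕1⊕1⊕1⊕0⊕1⊕1⊕1 = 0
s2: b2⊕b3⊕b6⊕b7⊕b10⊕b11⊕b14⊕b15⊕b18⊕b19⊕b22⊕b23⊕b26⊕b27⊕b30⊕b31 = 0⊕0⊕0⊕1⊕0⊕0⊕0⊕0⊕0⊕1⊕0⊕1⊕1⊕1⊕0⊕1 = 0
s4: b4⊕b5⊕b6⊕b7⊕b12⊕b13⊕b14⊕b15⊕b20⊕b21⊕b22⊕b23⊕b28⊕b29⊕b30⊕b31 = 1⊕0⊕0⊕1⊕1⊕0⊕0⊕0⊕0⊕1⊕0⊕1⊕1⊕1⊕0⊕1 = 0
s8: b8⊕b9⊕b10⊕b11⊕b12⊕b13⊕b14⊕b15⊕b24⊕b25⊕b26⊕b27⊕b28⊕b29⊕b30⊕b31 = 1⊕1⊕0⊕0⊕1⊕0⊕0⊕0⊕0⊕0⊕1⊕1⊕1⊕1⊕0⊕1 = 0
s16: b16⊕b17⊕b18⊕b19⊕b20⊕b21⊕b22⊕b23⊕b24⊕b25⊕b26⊕b27⊕b28⊕b29⊕b30⊕b31 = 0⊕0⊕0⊕1⊕0⊕1⊕0⊕1⊕0⊕0⊕1⊕1⊕1⊕1⊕0⊕1 = 0
Syndrome (s16...s1) = 00000 → position 0 (no error).
Overall parity (XOR of all 32 bits, including p0): 1⊕0⊕0⊕0⊕1⊕0⊕0⊕1⊕1⊕1⊕0⊕0⊕1⊕0⊕0⊕0⊕0⊕0⊕0⊕1⊕0⊕1⊕0⊕1⊕0⊕0⊕1⊕1⊕1⊕1⊕0⊕1 = 0
Overall=0, syndrome position=0 → no error.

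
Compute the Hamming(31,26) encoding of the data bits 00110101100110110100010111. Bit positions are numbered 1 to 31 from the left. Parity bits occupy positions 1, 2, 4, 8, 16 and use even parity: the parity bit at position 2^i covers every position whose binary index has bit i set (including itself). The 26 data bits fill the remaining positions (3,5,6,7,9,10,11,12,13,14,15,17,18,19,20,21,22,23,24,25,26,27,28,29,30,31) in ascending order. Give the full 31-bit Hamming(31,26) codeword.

0000011101011001110110100010111

Place data bits at non-power-of-two positions: b3=0, b5=0, b6=1, b7=1, b9=0, b10=1, b11=0, b12=1, b13=1, b14=0, b15=0, b17=1, b18=1, b19=0, b20=1, b21=1, b22=0, b23=1, b24=0, b25=0, b26=0, b27=1, b28=0, b29=1, b30=1, b31=1.
p1 = XOR of data positions {3,5,7,9,11,13,15,17,19,21,23,25,27,29,31} = 0⊕0⊕1⊕0⊕0⊕1⊕0⊕1⊕0⊕1⊕1⊕0⊕1⊕1⊕1 = 0
p2 = XOR of data positions {3,6,7,10,11,14,15,18,19,22,23,26,27,30,31} = 0⊕1⊕1⊕1⊕0⊕0⊕0⊕1⊕0⊕0⊕1⊕0⊕1⊕1⊕1 = 0
p4 = XOR of data positions {5,6,7,12,13,14,15,20,21,22,23,28,29,30,31} = 0⊕1⊕1⊕1⊕1⊕0⊕0⊕1⊕1⊕0⊕1⊕0⊕1⊕1⊕1 = 0
p8 = XOR of data positions {9,10,11,12,13,14,15,24,25,26,27,28,29,30,31} = 0⊕1⊕0⊕1⊕1⊕0⊕0⊕0⊕0⊕0⊕1⊕0⊕1⊕1⊕1 = 1
p16 = XOR of data positions {17,18,19,20,21,22,23,24,25,26,27,28,29,30,31} = 1⊕1⊕0⊕1⊕1⊕0⊕1⊕0⊕0⊕0⊕1⊕0⊕1⊕1⊕1 = 1
Codeword b1..b31 = 0000011101011001110110100010111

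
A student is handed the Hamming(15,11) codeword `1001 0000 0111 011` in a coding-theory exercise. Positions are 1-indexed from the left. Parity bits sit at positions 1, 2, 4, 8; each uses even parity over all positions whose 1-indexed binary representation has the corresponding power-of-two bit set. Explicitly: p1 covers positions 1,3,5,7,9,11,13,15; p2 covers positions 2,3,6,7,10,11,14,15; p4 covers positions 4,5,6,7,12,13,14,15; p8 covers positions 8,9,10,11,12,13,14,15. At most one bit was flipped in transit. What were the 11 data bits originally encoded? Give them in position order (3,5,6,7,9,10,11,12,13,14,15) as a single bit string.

00001111011

s1: b1⊕b3⊕b5⊕b7⊕b9⊕b11⊕b13⊕b15 = 1⊕0⊕0⊕0⊕0⊕1⊕0⊕1 = 1
s2: b2⊕b3⊕b6⊕b7⊕b10⊕b11⊕b14⊕b15 = 0⊕0⊕0⊕0⊕1⊕1⊕1⊕1 = 0
s4: b4⊕b5⊕b6⊕b7⊕b12⊕b13⊕b14⊕b15 = 1⊕0⊕0⊕0⊕1⊕0⊕1⊕1 = 0
s8: b8⊕b9⊕b10⊕b11⊕b12⊕b13⊕b14⊕b15 = 0⊕0⊕1⊕1⊕1⊕0⊕1⊕1 = 1
Syndrome (s8...s1) = 1001 → position 9.
Flip bit 9: corrected codeword = 100100001111011
Data bits at positions 3,5,6,7,9,10,11,12,13,14,15: 00001111011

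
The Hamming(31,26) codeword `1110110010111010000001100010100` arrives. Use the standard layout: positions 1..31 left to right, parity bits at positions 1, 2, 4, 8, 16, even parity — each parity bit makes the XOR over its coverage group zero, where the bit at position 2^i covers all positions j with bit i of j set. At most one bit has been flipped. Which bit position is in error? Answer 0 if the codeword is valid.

s1: b1⊕b3⊕b5⊕b7⊕b9⊕b11⊕b13⊕b15⊕b17⊕b19⊕b21⊕b23⊕b25⊕b27⊕b29⊕b31 = 1⊕1⊕1⊕0⊕1⊕1⊕1⊕1⊕0⊕0⊕0⊕1⊕0⊕1⊕1⊕0 = 0
s2: b2⊕b3⊕b6⊕b7⊕b10⊕b11⊕b14⊕b15⊕b18⊕b19⊕b22⊕b23⊕b26⊕b27⊕b30⊕b31 = 1⊕1⊕1⊕0⊕0⊕1⊕0⊕1⊕0⊕0⊕1⊕1⊕0⊕1⊕0⊕0 = 0
s4: b4⊕b5⊕b6⊕b7⊕b12⊕b13⊕b14⊕b15⊕b20⊕b21⊕b22⊕b23⊕b28⊕b29⊕b30⊕b31 = 0⊕1⊕1⊕0⊕1⊕1⊕0⊕1⊕0⊕0⊕1⊕1⊕0⊕1⊕0⊕0 = 0
s8: b8⊕b9⊕b10⊕b11⊕b12⊕b13⊕b14⊕b15⊕b24⊕b25⊕b26⊕b27⊕b28⊕b29⊕b30⊕b31 = 0⊕1⊕0⊕1⊕1⊕1⊕0⊕1⊕0⊕0⊕0⊕1⊕0⊕1⊕0⊕0 = 1
s16: b16⊕b17⊕b18⊕b19⊕b20⊕b21⊕b22⊕b23⊕b24⊕b25⊕b26⊕b27⊕b28⊕b29⊕b30⊕b31 = 0⊕0⊕0⊕0⊕0⊕0⊕1⊕1⊕0⊕0⊕0⊕1⊕0⊕1⊕0⊕0 = 0
Syndrome (s16...s1) = 01000 → position 8.

8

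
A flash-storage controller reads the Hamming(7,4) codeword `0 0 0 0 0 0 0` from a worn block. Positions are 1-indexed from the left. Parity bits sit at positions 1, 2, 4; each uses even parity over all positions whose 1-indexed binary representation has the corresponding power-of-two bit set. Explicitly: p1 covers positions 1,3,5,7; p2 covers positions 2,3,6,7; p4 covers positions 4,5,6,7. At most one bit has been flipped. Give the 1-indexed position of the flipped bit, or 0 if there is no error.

0

s1: b1⊕b3⊕b5⊕b7 = 0⊕0⊕0⊕0 = 0
s2: b2⊕b3⊕b6⊕b7 = 0⊕0⊕0⊕0 = 0
s4: b4⊕b5⊕b6⊕b7 = 0⊕0⊕0⊕0 = 0
Syndrome (s4...s1) = 000 → position 0 (no error).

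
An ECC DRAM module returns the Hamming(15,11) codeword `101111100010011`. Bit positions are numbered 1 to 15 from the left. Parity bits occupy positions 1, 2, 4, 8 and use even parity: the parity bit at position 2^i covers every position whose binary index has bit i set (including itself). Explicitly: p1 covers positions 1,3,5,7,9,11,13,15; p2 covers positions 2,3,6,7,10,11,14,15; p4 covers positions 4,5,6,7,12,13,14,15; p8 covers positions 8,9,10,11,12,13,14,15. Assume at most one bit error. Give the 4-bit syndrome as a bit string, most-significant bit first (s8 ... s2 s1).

1000

s1: b1⊕b3⊕b5⊕b7⊕b9⊕b11⊕b13⊕b15 = 1⊕1⊕1⊕1⊕0⊕1⊕0⊕1 = 0
s2: b2⊕b3⊕b6⊕b7⊕b10⊕b11⊕b14⊕b15 = 0⊕1⊕1⊕1⊕0⊕1⊕1⊕1 = 0
s4: b4⊕b5⊕b6⊕b7⊕b12⊕b13⊕b14⊕b15 = 1⊕1⊕1⊕1⊕0⊕0⊕1⊕1 = 0
s8: b8⊕b9⊕b10⊕b11⊕b12⊕b13⊕b14⊕b15 = 0⊕0⊕0⊕1⊕0⊕0⊕1⊕1 = 1
Syndrome (s8...s1) = 1000 → position 8.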